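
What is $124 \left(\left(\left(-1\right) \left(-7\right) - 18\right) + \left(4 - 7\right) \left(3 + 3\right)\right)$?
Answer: $-3596$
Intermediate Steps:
$124 \left(\left(\left(-1\right) \left(-7\right) - 18\right) + \left(4 - 7\right) \left(3 + 3\right)\right) = 124 \left(\left(7 - 18\right) - 18\right) = 124 \left(-11 - 18\right) = 124 \left(-29\right) = -3596$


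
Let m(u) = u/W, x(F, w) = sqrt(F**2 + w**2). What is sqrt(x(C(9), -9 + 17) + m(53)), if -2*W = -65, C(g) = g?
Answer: sqrt(6890 + 4225*sqrt(145))/65 ≈ 3.6976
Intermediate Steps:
W = 65/2 (W = -1/2*(-65) = 65/2 ≈ 32.500)
m(u) = 2*u/65 (m(u) = u/(65/2) = u*(2/65) = 2*u/65)
sqrt(x(C(9), -9 + 17) + m(53)) = sqrt(sqrt(9**2 + (-9 + 17)**2) + (2/65)*53) = sqrt(sqrt(81 + 8**2) + 106/65) = sqrt(sqrt(81 + 64) + 106/65) = sqrt(sqrt(145) + 106/65) = sqrt(106/65 + sqrt(145))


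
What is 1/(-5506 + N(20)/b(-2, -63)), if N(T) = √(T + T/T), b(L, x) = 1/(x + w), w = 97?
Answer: -2753/15145880 - 17*√21/15145880 ≈ -0.00018691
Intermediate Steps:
b(L, x) = 1/(97 + x) (b(L, x) = 1/(x + 97) = 1/(97 + x))
N(T) = √(1 + T) (N(T) = √(T + 1) = √(1 + T))
1/(-5506 + N(20)/b(-2, -63)) = 1/(-5506 + √(1 + 20)/(1/(97 - 63))) = 1/(-5506 + √21/(1/34)) = 1/(-5506 + √21*34) = 1/(-5506 + 34*√21)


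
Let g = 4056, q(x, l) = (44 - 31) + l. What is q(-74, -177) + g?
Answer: 3892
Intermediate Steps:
q(x, l) = 13 + l
q(-74, -177) + g = (13 - 177) + 4056 = -164 + 4056 = 3892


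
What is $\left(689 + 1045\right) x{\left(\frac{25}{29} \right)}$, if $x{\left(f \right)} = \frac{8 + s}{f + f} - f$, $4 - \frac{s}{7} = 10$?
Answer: $- \frac{25874748}{725} \approx -35689.0$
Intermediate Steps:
$s = -42$ ($s = 28 - 70 = -42$)
$x{\left(f \right)} = - f - \frac{17}{f}$ ($x{\left(f \right)} = \frac{8 - 42}{f + f} - f = - \frac{34}{2 f} - f = - 34 \frac{1}{2 f} - f = - \frac{17}{f} - f = - f - \frac{17}{f}$)
$\left(689 + 1045\right) x{\left(\frac{25}{29} \right)} = \left(689 + 1045\right) \left(- \frac{25}{29} - \frac{17}{25 \cdot \frac{1}{29}}\right) = 1734 \left(- \frac{25}{29} - \frac{17}{25 \cdot \frac{1}{29}}\right) = 1734 \left(\left(-1\right) \frac{25}{29} - \frac{17}{\frac{25}{29}}\right) = 1734 \left(- \frac{25}{29} - \frac{493}{25}\right) = 1734 \left(- \frac{14922}{725}\right) = - \frac{25874748}{725}$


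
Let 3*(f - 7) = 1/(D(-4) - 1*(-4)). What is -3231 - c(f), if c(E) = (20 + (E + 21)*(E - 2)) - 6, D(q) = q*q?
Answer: -12187981/3600 ≈ -3385.6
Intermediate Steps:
D(q) = q**2
f = 421/60 (f = 7 + 1/(3*((-4)**2 - 1*(-4))) = 7 + 1/(3*(16 + 4)) = 7 + (1/3)/20 = 7 + (1/3)*(1/20) = 7 + 1/60 = 421/60 ≈ 7.0167)
c(E) = 14 + (-2 + E)*(21 + E) (c(E) = (20 + (21 + E)*(-2 + E)) - 6 = (20 + (-2 + E)*(21 + E)) - 6 = 14 + (-2 + E)*(21 + E))
-3231 - c(f) = -3231 - (-28 + (421/60)**2 + 19*(421/60)) = -3231 - (-28 + 177241/3600 + 7999/60) = -3231 - 1*556381/3600 = -3231 - 556381/3600 = -12187981/3600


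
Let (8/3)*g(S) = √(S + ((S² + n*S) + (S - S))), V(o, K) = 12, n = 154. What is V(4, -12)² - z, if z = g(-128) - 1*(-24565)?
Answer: -24421 - 9*I*√6 ≈ -24421.0 - 22.045*I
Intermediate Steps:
g(S) = 3*√(S² + 155*S)/8 (g(S) = 3*√(S + ((S² + 154*S) + (S - S)))/8 = 3*√(S + ((S² + 154*S) + 0))/8 = 3*√(S + (S² + 154*S))/8 = 3*√(S² + 155*S)/8)
z = 24565 + 9*I*√6 (z = 3*√(-128*(155 - 128))/8 - 1*(-24565) = 3*√(-128*27)/8 + 24565 = 3*√(-3456)/8 + 24565 = 3*(24*I*√6)/8 + 24565 = 9*I*√6 + 24565 = 24565 + 9*I*√6 ≈ 24565.0 + 22.045*I)
V(4, -12)² - z = 12² - (24565 + 9*I*√6) = 144 + (-24565 - 9*I*√6) = -24421 - 9*I*√6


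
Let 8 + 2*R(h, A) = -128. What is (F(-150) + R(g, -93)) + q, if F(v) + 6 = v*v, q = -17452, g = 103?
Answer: 4974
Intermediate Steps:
R(h, A) = -68 (R(h, A) = -4 + (½)*(-128) = -4 - 64 = -68)
F(v) = -6 + v² (F(v) = -6 + v*v = -6 + v²)
(F(-150) + R(g, -93)) + q = ((-6 + (-150)²) - 68) - 17452 = ((-6 + 22500) - 68) - 17452 = (22494 - 68) - 17452 = 22426 - 17452 = 4974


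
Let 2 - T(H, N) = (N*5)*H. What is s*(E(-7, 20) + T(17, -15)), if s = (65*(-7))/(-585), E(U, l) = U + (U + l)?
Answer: 8981/9 ≈ 997.89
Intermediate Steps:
T(H, N) = 2 - 5*H*N (T(H, N) = 2 - N*5*H = 2 - 5*N*H = 2 - 5*H*N)
E(U, l) = l + 2*U
s = 7/9 (s = -455*(-1/585) = 7/9 ≈ 0.77778)
s*(E(-7, 20) + T(17, -15)) = 7*((20 + 2*(-7)) + (2 - 5*17*(-15)))/9 = 7*((20 - 14) + (2 + 1275))/9 = 7*(6 + 1277)/9 = (7/9)*1283 = 8981/9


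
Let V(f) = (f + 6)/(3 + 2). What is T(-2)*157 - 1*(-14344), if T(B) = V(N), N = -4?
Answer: 72034/5 ≈ 14407.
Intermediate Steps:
V(f) = 6/5 + f/5 (V(f) = (6 + f)/5 = (6 + f)*(1/5) = 6/5 + f/5)
T(B) = 2/5 (T(B) = 6/5 + (1/5)*(-4) = 6/5 - 4/5 = 2/5)
T(-2)*157 - 1*(-14344) = (2/5)*157 - 1*(-14344) = 314/5 + 14344 = 72034/5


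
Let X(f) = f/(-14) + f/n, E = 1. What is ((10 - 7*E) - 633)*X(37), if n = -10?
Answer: 3996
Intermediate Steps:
X(f) = -6*f/35 (X(f) = f/(-14) + f/(-10) = f*(-1/14) + f*(-⅒) = -f/14 - f/10 = -6*f/35)
((10 - 7*E) - 633)*X(37) = ((10 - 7*1) - 633)*(-6/35*37) = ((10 - 7) - 633)*(-222/35) = (3 - 633)*(-222/35) = -630*(-222/35) = 3996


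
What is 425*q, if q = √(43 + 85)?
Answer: 3400*√2 ≈ 4808.3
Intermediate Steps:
q = 8*√2 (q = √128 = 8*√2 ≈ 11.314)
425*q = 425*(8*√2) = 3400*√2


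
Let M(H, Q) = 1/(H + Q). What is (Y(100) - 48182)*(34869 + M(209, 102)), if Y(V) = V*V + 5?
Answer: -414001314020/311 ≈ -1.3312e+9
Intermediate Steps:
Y(V) = 5 + V² (Y(V) = V² + 5 = 5 + V²)
(Y(100) - 48182)*(34869 + M(209, 102)) = ((5 + 100²) - 48182)*(34869 + 1/(209 + 102)) = ((5 + 10000) - 48182)*(34869 + 1/311) = (10005 - 48182)*(34869 + 1/311) = -38177*10844260/311 = -414001314020/311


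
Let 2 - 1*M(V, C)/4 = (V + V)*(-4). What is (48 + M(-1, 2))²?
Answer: 576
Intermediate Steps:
M(V, C) = 8 + 32*V (M(V, C) = 8 - 4*(V + V)*(-4) = 8 - 4*2*V*(-4) = 8 - (-32)*V = 8 + 32*V)
(48 + M(-1, 2))² = (48 + (8 + 32*(-1)))² = (48 + (8 - 32))² = (48 - 24)² = 24² = 576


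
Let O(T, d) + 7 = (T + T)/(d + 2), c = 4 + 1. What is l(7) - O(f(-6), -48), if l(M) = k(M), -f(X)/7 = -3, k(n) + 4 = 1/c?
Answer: 473/115 ≈ 4.1130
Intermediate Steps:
c = 5
k(n) = -19/5 (k(n) = -4 + 1/5 = -4 + ⅕ = -19/5)
f(X) = 21 (f(X) = -7*(-3) = 21)
O(T, d) = -7 + 2*T/(2 + d) (O(T, d) = -7 + (T + T)/(d + 2) = -7 + (2*T)/(2 + d) = -7 + 2*T/(2 + d))
l(M) = -19/5
l(7) - O(f(-6), -48) = -19/5 - (-14 - 7*(-48) + 2*21)/(2 - 48) = -19/5 - (-14 + 336 + 42)/(-46) = -19/5 - (-1)*364/46 = -19/5 - 1*(-182/23) = -19/5 + 182/23 = 473/115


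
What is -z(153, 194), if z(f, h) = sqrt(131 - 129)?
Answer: -sqrt(2) ≈ -1.4142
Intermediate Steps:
z(f, h) = sqrt(2)
-z(153, 194) = -sqrt(2)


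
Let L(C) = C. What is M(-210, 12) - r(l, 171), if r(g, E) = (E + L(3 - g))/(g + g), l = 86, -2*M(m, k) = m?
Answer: 4493/43 ≈ 104.49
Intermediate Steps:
M(m, k) = -m/2
r(g, E) = (3 + E - g)/(2*g) (r(g, E) = (E + (3 - g))/(g + g) = (3 + E - g)/((2*g)) = (3 + E - g)*(1/(2*g)) = (3 + E - g)/(2*g))
M(-210, 12) - r(l, 171) = -½*(-210) - (3 + 171 - 1*86)/(2*86) = 105 - (3 + 171 - 86)/(2*86) = 105 - 88/(2*86) = 105 - 1*22/43 = 105 - 22/43 = 4493/43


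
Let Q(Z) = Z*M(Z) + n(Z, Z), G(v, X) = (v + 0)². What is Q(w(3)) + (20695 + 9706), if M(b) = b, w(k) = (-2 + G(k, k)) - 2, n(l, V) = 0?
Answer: 30426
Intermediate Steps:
G(v, X) = v²
w(k) = -4 + k² (w(k) = (-2 + k²) - 2 = -4 + k²)
Q(Z) = Z² (Q(Z) = Z*Z + 0 = Z² + 0 = Z²)
Q(w(3)) + (20695 + 9706) = (-4 + 3²)² + (20695 + 9706) = (-4 + 9)² + 30401 = 5² + 30401 = 25 + 30401 = 30426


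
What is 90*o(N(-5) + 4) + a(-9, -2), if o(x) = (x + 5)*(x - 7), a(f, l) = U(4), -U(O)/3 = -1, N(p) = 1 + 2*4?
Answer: 9723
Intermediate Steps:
N(p) = 9 (N(p) = 1 + 8 = 9)
U(O) = 3 (U(O) = -3*(-1) = 3)
a(f, l) = 3
o(x) = (-7 + x)*(5 + x) (o(x) = (5 + x)*(-7 + x) = (-7 + x)*(5 + x))
90*o(N(-5) + 4) + a(-9, -2) = 90*(-35 + (9 + 4)² - 2*(9 + 4)) + 3 = 90*(-35 + 13² - 2*13) + 3 = 90*(-35 + 169 - 26) + 3 = 90*108 + 3 = 9720 + 3 = 9723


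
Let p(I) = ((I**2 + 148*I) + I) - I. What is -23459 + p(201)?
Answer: 46690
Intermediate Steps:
p(I) = I**2 + 148*I (p(I) = (I**2 + 149*I) - I = I**2 + 148*I)
-23459 + p(201) = -23459 + 201*(148 + 201) = -23459 + 201*349 = -23459 + 70149 = 46690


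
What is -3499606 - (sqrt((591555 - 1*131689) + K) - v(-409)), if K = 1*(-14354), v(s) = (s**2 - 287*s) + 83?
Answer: -3214859 - 2*sqrt(111378) ≈ -3.2155e+6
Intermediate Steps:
v(s) = 83 + s**2 - 287*s
K = -14354
-3499606 - (sqrt((591555 - 1*131689) + K) - v(-409)) = -3499606 - (sqrt((591555 - 1*131689) - 14354) - (83 + (-409)**2 - 287*(-409))) = -3499606 - (sqrt((591555 - 131689) - 14354) - (83 + 167281 + 117383)) = -3499606 - (sqrt(459866 - 14354) - 1*284747) = -3499606 - (sqrt(445512) - 284747) = -3499606 - (2*sqrt(111378) - 284747) = -3499606 - (-284747 + 2*sqrt(111378)) = -3499606 + (284747 - 2*sqrt(111378)) = -3214859 - 2*sqrt(111378)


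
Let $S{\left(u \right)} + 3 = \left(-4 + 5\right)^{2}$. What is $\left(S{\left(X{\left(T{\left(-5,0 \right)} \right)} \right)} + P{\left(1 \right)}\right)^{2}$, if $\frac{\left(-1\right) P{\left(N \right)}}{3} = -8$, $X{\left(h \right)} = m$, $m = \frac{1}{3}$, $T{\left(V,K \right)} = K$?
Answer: $484$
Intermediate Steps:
$m = \frac{1}{3} \approx 0.33333$
$X{\left(h \right)} = \frac{1}{3}$
$P{\left(N \right)} = 24$ ($P{\left(N \right)} = \left(-3\right) \left(-8\right) = 24$)
$S{\left(u \right)} = -2$ ($S{\left(u \right)} = -3 + \left(-4 + 5\right)^{2} = -3 + 1^{2} = -3 + 1 = -2$)
$\left(S{\left(X{\left(T{\left(-5,0 \right)} \right)} \right)} + P{\left(1 \right)}\right)^{2} = \left(-2 + 24\right)^{2} = 22^{2} = 484$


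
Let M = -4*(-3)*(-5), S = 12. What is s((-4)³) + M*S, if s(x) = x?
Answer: -784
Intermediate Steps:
M = -60 (M = 12*(-5) = -60)
s((-4)³) + M*S = (-4)³ - 60*12 = -64 - 720 = -784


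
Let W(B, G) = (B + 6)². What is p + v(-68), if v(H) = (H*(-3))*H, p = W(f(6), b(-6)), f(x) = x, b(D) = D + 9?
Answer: -13728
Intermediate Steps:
b(D) = 9 + D
W(B, G) = (6 + B)²
p = 144 (p = (6 + 6)² = 12² = 144)
v(H) = -3*H² (v(H) = (-3*H)*H = -3*H²)
p + v(-68) = 144 - 3*(-68)² = 144 - 3*4624 = 144 - 13872 = -13728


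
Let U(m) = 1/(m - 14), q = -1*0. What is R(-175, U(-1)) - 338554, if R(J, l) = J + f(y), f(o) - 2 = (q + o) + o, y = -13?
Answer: -338753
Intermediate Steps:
q = 0
f(o) = 2 + 2*o (f(o) = 2 + ((0 + o) + o) = 2 + (o + o) = 2 + 2*o)
U(m) = 1/(-14 + m)
R(J, l) = -24 + J (R(J, l) = J + (2 + 2*(-13)) = J + (2 - 26) = J - 24 = -24 + J)
R(-175, U(-1)) - 338554 = (-24 - 175) - 338554 = -199 - 338554 = -338753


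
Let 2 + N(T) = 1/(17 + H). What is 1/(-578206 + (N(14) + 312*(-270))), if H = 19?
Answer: -36/23848127 ≈ -1.5096e-6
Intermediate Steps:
N(T) = -71/36 (N(T) = -2 + 1/(17 + 19) = -2 + 1/36 = -71/36)
1/(-578206 + (N(14) + 312*(-270))) = 1/(-578206 + (-71/36 + 312*(-270))) = 1/(-578206 + (-71/36 - 84240)) = 1/(-578206 - 3032711/36) = 1/(-23848127/36) = -36/23848127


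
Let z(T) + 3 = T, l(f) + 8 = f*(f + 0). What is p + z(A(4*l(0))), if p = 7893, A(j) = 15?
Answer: 7905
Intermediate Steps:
l(f) = -8 + f² (l(f) = -8 + f*(f + 0) = -8 + f*f = -8 + f²)
z(T) = -3 + T
p + z(A(4*l(0))) = 7893 + (-3 + 15) = 7893 + 12 = 7905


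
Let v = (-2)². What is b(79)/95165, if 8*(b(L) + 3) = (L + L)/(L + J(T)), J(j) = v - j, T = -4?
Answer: -193/6623484 ≈ -2.9139e-5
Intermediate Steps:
v = 4
J(j) = 4 - j
b(L) = -3 + L/(4*(8 + L)) (b(L) = -3 + ((L + L)/(L + (4 - 1*(-4))))/8 = -3 + ((2*L)/(L + (4 + 4)))/8 = -3 + ((2*L)/(L + 8))/8 = -3 + ((2*L)/(8 + L))/8 = -3 + (2*L/(8 + L))/8 = -3 + L/(4*(8 + L)))
b(79)/95165 = ((-96 - 11*79)/(4*(8 + 79)))/95165 = ((¼)*(-96 - 869)/87)*(1/95165) = ((¼)*(1/87)*(-965))*(1/95165) = -965/348*1/95165 = -193/6623484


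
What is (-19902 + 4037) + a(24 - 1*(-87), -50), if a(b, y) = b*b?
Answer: -3544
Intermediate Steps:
a(b, y) = b²
(-19902 + 4037) + a(24 - 1*(-87), -50) = (-19902 + 4037) + (24 - 1*(-87))² = -15865 + (24 + 87)² = -15865 + 111² = -15865 + 12321 = -3544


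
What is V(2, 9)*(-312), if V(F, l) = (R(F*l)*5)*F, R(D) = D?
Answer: -56160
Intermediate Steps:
V(F, l) = 5*l*F**2 (V(F, l) = ((F*l)*5)*F = (5*F*l)*F = 5*l*F**2)
V(2, 9)*(-312) = (5*9*2**2)*(-312) = (5*9*4)*(-312) = 180*(-312) = -56160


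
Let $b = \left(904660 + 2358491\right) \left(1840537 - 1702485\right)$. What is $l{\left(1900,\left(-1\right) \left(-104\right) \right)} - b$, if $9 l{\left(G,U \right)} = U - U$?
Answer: $-450484521852$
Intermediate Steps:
$l{\left(G,U \right)} = 0$ ($l{\left(G,U \right)} = \frac{U - U}{9} = \frac{1}{9} \cdot 0 = 0$)
$b = 450484521852$ ($b = 3263151 \cdot 138052 = 450484521852$)
$l{\left(1900,\left(-1\right) \left(-104\right) \right)} - b = 0 - 450484521852 = -450484521852$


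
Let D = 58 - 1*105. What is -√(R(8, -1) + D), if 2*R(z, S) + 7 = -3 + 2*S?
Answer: -I*√53 ≈ -7.2801*I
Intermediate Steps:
D = -47 (D = 58 - 105 = -47)
R(z, S) = -5 + S (R(z, S) = -7/2 + (-3 + 2*S)/2 = -7/2 + (-3/2 + S) = -5 + S)
-√(R(8, -1) + D) = -√((-5 - 1) - 47) = -√(-6 - 47) = -√(-53) = -I*√53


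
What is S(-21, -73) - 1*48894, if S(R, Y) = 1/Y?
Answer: -3569263/73 ≈ -48894.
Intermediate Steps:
S(-21, -73) - 1*48894 = 1/(-73) - 1*48894 = -1/73 - 48894 = -3569263/73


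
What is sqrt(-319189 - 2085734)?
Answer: I*sqrt(2404923) ≈ 1550.8*I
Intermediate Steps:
sqrt(-319189 - 2085734) = sqrt(-2404923) = I*sqrt(2404923)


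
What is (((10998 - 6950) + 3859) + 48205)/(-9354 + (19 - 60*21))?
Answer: -56112/10595 ≈ -5.2961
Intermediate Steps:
(((10998 - 6950) + 3859) + 48205)/(-9354 + (19 - 60*21)) = ((4048 + 3859) + 48205)/(-9354 + (19 - 1260)) = (7907 + 48205)/(-9354 - 1241) = 56112/(-10595) = 56112*(-1/10595) = -56112/10595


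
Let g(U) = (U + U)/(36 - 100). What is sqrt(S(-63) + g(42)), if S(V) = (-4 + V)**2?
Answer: sqrt(71803)/4 ≈ 66.990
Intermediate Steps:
g(U) = -U/32 (g(U) = (2*U)/(-64) = (2*U)*(-1/64) = -U/32)
sqrt(S(-63) + g(42)) = sqrt((-4 - 63)**2 - 1/32*42) = sqrt((-67)**2 - 21/16) = sqrt(4489 - 21/16) = sqrt(71803/16) = sqrt(71803)/4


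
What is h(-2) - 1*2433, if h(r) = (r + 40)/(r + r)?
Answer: -4885/2 ≈ -2442.5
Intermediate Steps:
h(r) = (40 + r)/(2*r) (h(r) = (40 + r)/((2*r)) = (40 + r)*(1/(2*r)) = (40 + r)/(2*r))
h(-2) - 1*2433 = (½)*(40 - 2)/(-2) - 1*2433 = (½)*(-½)*38 - 2433 = -19/2 - 2433 = -4885/2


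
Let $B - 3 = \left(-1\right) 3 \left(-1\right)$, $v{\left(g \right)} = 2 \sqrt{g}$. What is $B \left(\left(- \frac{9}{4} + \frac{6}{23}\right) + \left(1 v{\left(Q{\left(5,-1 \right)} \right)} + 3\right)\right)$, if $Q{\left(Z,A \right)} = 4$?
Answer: $\frac{1383}{46} \approx 30.065$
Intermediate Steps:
$B = 6$ ($B = 3 + \left(-1\right) 3 \left(-1\right) = 3 - -3 = 3 + 3 = 6$)
$B \left(\left(- \frac{9}{4} + \frac{6}{23}\right) + \left(1 v{\left(Q{\left(5,-1 \right)} \right)} + 3\right)\right) = 6 \left(\left(- \frac{9}{4} + \frac{6}{23}\right) + \left(1 \cdot 2 \sqrt{4} + 3\right)\right) = 6 \left(\left(\left(-9\right) \frac{1}{4} + 6 \cdot \frac{1}{23}\right) + \left(1 \cdot 2 \cdot 2 + 3\right)\right) = 6 \left(\left(- \frac{9}{4} + \frac{6}{23}\right) + \left(1 \cdot 4 + 3\right)\right) = 6 \left(- \frac{183}{92} + \left(4 + 3\right)\right) = 6 \left(- \frac{183}{92} + 7\right) = 6 \cdot \frac{461}{92} = \frac{1383}{46}$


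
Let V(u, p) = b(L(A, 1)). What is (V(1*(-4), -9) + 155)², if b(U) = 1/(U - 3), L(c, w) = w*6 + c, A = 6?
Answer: 1948816/81 ≈ 24059.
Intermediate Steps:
L(c, w) = c + 6*w (L(c, w) = 6*w + c = c + 6*w)
b(U) = 1/(-3 + U)
V(u, p) = ⅑ (V(u, p) = 1/(-3 + (6 + 6*1)) = 1/(-3 + (6 + 6)) = 1/(-3 + 12) = 1/9 = ⅑)
(V(1*(-4), -9) + 155)² = (⅑ + 155)² = (1396/9)² = 1948816/81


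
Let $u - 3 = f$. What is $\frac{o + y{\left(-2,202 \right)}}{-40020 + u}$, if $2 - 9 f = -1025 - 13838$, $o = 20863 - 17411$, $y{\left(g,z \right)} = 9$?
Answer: $- \frac{10383}{115096} \approx -0.090212$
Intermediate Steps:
$o = 3452$
$f = \frac{4955}{3}$ ($f = \frac{2}{9} - \frac{-1025 - 13838}{9} = \frac{2}{9} - - \frac{14863}{9} = \frac{2}{9} + \frac{14863}{9} = \frac{4955}{3} \approx 1651.7$)
$u = \frac{4964}{3}$ ($u = 3 + \frac{4955}{3} = \frac{4964}{3} \approx 1654.7$)
$\frac{o + y{\left(-2,202 \right)}}{-40020 + u} = \frac{3452 + 9}{-40020 + \frac{4964}{3}} = \frac{3461}{- \frac{115096}{3}} = 3461 \left(- \frac{3}{115096}\right) = - \frac{10383}{115096}$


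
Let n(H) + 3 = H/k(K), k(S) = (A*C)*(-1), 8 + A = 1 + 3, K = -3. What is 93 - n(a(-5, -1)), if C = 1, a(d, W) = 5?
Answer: 379/4 ≈ 94.750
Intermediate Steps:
A = -4 (A = -8 + (1 + 3) = -8 + 4 = -4)
k(S) = 4 (k(S) = -4*1*(-1) = -4*(-1) = 4)
n(H) = -3 + H/4
93 - n(a(-5, -1)) = 93 - (-3 + (1/4)*5) = 93 - (-3 + 5/4) = 93 - 1*(-7/4) = 93 + 7/4 = 379/4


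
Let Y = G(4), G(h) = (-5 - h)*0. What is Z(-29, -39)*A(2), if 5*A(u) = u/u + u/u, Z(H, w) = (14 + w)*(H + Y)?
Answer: 290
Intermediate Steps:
G(h) = 0
Y = 0
Z(H, w) = H*(14 + w) (Z(H, w) = (14 + w)*(H + 0) = (14 + w)*H = H*(14 + w))
A(u) = 2/5 (A(u) = (u/u + u/u)/5 = (1 + 1)/5 = (1/5)*2 = 2/5)
Z(-29, -39)*A(2) = -29*(14 - 39)*(2/5) = -29*(-25)*(2/5) = 725*(2/5) = 290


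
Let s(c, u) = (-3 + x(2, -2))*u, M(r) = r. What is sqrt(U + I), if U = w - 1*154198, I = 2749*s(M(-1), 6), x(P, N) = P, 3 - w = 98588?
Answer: I*sqrt(269277) ≈ 518.92*I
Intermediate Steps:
w = -98585 (w = 3 - 1*98588 = 3 - 98588 = -98585)
s(c, u) = -u (s(c, u) = (-3 + 2)*u = -u)
I = -16494 (I = 2749*(-1*6) = 2749*(-6) = -16494)
U = -252783 (U = -98585 - 1*154198 = -98585 - 154198 = -252783)
sqrt(U + I) = sqrt(-252783 - 16494) = sqrt(-269277) = I*sqrt(269277)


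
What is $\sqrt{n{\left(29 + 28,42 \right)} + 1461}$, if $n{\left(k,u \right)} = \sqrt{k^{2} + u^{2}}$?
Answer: $\sqrt{1461 + 3 \sqrt{557}} \approx 39.138$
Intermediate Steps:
$\sqrt{n{\left(29 + 28,42 \right)} + 1461} = \sqrt{\sqrt{\left(29 + 28\right)^{2} + 42^{2}} + 1461} = \sqrt{\sqrt{57^{2} + 1764} + 1461} = \sqrt{\sqrt{3249 + 1764} + 1461} = \sqrt{\sqrt{5013} + 1461} = \sqrt{3 \sqrt{557} + 1461} = \sqrt{1461 + 3 \sqrt{557}}$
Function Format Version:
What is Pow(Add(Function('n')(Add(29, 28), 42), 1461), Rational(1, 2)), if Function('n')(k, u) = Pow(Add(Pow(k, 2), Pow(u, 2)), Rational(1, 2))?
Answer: Pow(Add(1461, Mul(3, Pow(557, Rational(1, 2)))), Rational(1, 2)) ≈ 39.138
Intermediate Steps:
Pow(Add(Function('n')(Add(29, 28), 42), 1461), Rational(1, 2)) = Pow(Add(Pow(Add(Pow(Add(29, 28), 2), Pow(42, 2)), Rational(1, 2)), 1461), Rational(1, 2)) = Pow(Add(Pow(Add(Pow(57, 2), 1764), Rational(1, 2)), 1461), Rational(1, 2)) = Pow(Add(Pow(Add(3249, 1764), Rational(1, 2)), 1461), Rational(1, 2)) = Pow(Add(Pow(5013, Rational(1, 2)), 1461), Rational(1, 2)) = Pow(Add(Mul(3, Pow(557, Rational(1, 2))), 1461), Rational(1, 2)) = Pow(Add(1461, Mul(3, Pow(557, Rational(1, 2)))), Rational(1, 2))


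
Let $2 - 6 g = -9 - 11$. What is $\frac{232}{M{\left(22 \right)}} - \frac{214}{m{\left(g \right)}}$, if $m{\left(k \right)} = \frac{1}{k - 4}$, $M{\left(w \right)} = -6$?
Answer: $\frac{98}{3} \approx 32.667$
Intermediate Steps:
$g = \frac{11}{3}$ ($g = \frac{1}{3} - \frac{-9 - 11}{6} = \frac{1}{3} - - \frac{10}{3} = \frac{1}{3} + \frac{10}{3} = \frac{11}{3} \approx 3.6667$)
$m{\left(k \right)} = \frac{1}{-4 + k}$
$\frac{232}{M{\left(22 \right)}} - \frac{214}{m{\left(g \right)}} = \frac{232}{-6} - \frac{214}{\frac{1}{-4 + \frac{11}{3}}} = 232 \left(- \frac{1}{6}\right) - \frac{214}{\frac{1}{- \frac{1}{3}}} = - \frac{116}{3} - \frac{214}{-3} = - \frac{116}{3} - - \frac{214}{3} = - \frac{116}{3} + \frac{214}{3} = \frac{98}{3}$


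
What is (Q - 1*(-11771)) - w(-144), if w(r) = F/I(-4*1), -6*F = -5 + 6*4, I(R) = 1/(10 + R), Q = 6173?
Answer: 17963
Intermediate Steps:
F = -19/6 (F = -(-5 + 6*4)/6 = -(-5 + 24)/6 = -1/6*19 = -19/6 ≈ -3.1667)
w(r) = -19 (w(r) = -19/(6*(1/(10 - 4*1))) = -19/(6*(1/(10 - 4))) = -19/(6*(1/6)) = -19/(6*1/6) = -19/6*6 = -19)
(Q - 1*(-11771)) - w(-144) = (6173 - 1*(-11771)) - 1*(-19) = (6173 + 11771) + 19 = 17944 + 19 = 17963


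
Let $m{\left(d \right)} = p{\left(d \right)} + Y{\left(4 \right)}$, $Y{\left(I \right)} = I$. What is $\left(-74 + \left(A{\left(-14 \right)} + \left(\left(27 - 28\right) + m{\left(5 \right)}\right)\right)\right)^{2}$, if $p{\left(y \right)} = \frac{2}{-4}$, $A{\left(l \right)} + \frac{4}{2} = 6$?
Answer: $\frac{18225}{4} \approx 4556.3$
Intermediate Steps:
$A{\left(l \right)} = 4$ ($A{\left(l \right)} = -2 + 6 = 4$)
$p{\left(y \right)} = - \frac{1}{2}$ ($p{\left(y \right)} = 2 \left(- \frac{1}{4}\right) = - \frac{1}{2}$)
$m{\left(d \right)} = \frac{7}{2}$ ($m{\left(d \right)} = - \frac{1}{2} + 4 = \frac{7}{2}$)
$\left(-74 + \left(A{\left(-14 \right)} + \left(\left(27 - 28\right) + m{\left(5 \right)}\right)\right)\right)^{2} = \left(-74 + \left(4 + \left(\left(27 - 28\right) + \frac{7}{2}\right)\right)\right)^{2} = \left(-74 + \left(4 + \left(-1 + \frac{7}{2}\right)\right)\right)^{2} = \left(-74 + \left(4 + \frac{5}{2}\right)\right)^{2} = \left(-74 + \frac{13}{2}\right)^{2} = \left(- \frac{135}{2}\right)^{2} = \frac{18225}{4}$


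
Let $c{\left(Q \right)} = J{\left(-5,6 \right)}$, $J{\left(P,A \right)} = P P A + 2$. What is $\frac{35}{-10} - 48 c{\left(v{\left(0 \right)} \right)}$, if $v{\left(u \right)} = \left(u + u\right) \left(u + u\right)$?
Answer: $- \frac{14599}{2} \approx -7299.5$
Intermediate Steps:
$J{\left(P,A \right)} = 2 + A P^{2}$ ($J{\left(P,A \right)} = P^{2} A + 2 = A P^{2} + 2 = 2 + A P^{2}$)
$v{\left(u \right)} = 4 u^{2}$ ($v{\left(u \right)} = 2 u 2 u = 4 u^{2}$)
$c{\left(Q \right)} = 152$ ($c{\left(Q \right)} = 2 + 6 \left(-5\right)^{2} = 2 + 6 \cdot 25 = 2 + 150 = 152$)
$\frac{35}{-10} - 48 c{\left(v{\left(0 \right)} \right)} = \frac{35}{-10} - 7296 = 35 \left(- \frac{1}{10}\right) - 7296 = - \frac{7}{2} - 7296 = - \frac{14599}{2}$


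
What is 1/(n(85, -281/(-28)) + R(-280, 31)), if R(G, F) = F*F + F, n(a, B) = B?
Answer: 28/28057 ≈ 0.00099797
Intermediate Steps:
R(G, F) = F + F² (R(G, F) = F² + F = F + F²)
1/(n(85, -281/(-28)) + R(-280, 31)) = 1/(-281/(-28) + 31*(1 + 31)) = 1/(-281*(-1/28) + 31*32) = 1/(281/28 + 992) = 1/(28057/28) = 28/28057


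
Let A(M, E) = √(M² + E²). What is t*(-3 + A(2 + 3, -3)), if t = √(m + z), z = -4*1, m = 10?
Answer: √6*(-3 + √34) ≈ 6.9344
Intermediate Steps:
z = -4
A(M, E) = √(E² + M²)
t = √6 (t = √(10 - 4) = √6 ≈ 2.4495)
t*(-3 + A(2 + 3, -3)) = √6*(-3 + √((-3)² + (2 + 3)²)) = √6*(-3 + √(9 + 5²)) = √6*(-3 + √(9 + 25)) = √6*(-3 + √34)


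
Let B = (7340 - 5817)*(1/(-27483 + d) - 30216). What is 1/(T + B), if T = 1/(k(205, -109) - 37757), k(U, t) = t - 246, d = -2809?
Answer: -288622176/13282094695953085 ≈ -2.1730e-8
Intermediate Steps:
k(U, t) = -246 + t
T = -1/38112 (T = 1/((-246 - 109) - 37757) = 1/(-355 - 37757) = 1/(-38112) = -1/38112 ≈ -2.6238e-5)
B = -1394006580179/30292 (B = (7340 - 5817)*(1/(-27483 - 2809) - 30216) = 1523*(1/(-30292) - 30216) = 1523*(-1/30292 - 30216) = 1523*(-915303073/30292) = -1394006580179/30292 ≈ -4.6019e+7)
1/(T + B) = 1/(-1/38112 - 1394006580179/30292) = 1/(-13282094695953085/288622176) = -288622176/13282094695953085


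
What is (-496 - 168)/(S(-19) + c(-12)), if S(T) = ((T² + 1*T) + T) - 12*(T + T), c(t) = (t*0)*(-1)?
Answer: -664/779 ≈ -0.85238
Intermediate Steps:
c(t) = 0 (c(t) = 0*(-1) = 0)
S(T) = T² - 22*T (S(T) = ((T² + T) + T) - 12*2*T = ((T + T²) + T) - 24*T = (T² + 2*T) - 24*T = T² - 22*T)
(-496 - 168)/(S(-19) + c(-12)) = (-496 - 168)/(-19*(-22 - 19) + 0) = -664/(-19*(-41) + 0) = -664/(779 + 0) = -664/779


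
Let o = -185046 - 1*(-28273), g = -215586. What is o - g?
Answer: 58813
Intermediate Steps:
o = -156773 (o = -185046 + 28273 = -156773)
o - g = -156773 - 1*(-215586) = -156773 + 215586 = 58813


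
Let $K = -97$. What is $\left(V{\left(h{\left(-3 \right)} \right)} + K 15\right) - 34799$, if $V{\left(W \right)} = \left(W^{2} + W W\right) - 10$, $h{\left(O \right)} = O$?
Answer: $-36246$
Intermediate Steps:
$V{\left(W \right)} = -10 + 2 W^{2}$ ($V{\left(W \right)} = \left(W^{2} + W^{2}\right) - 10 = 2 W^{2} - 10 = -10 + 2 W^{2}$)
$\left(V{\left(h{\left(-3 \right)} \right)} + K 15\right) - 34799 = \left(\left(-10 + 2 \left(-3\right)^{2}\right) - 1455\right) - 34799 = \left(\left(-10 + 2 \cdot 9\right) - 1455\right) - 34799 = \left(\left(-10 + 18\right) - 1455\right) - 34799 = \left(8 - 1455\right) - 34799 = -1447 - 34799 = -36246$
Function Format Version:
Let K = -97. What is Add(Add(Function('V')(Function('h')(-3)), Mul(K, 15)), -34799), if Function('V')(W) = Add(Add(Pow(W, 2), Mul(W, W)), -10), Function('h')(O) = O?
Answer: -36246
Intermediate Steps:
Function('V')(W) = Add(-10, Mul(2, Pow(W, 2))) (Function('V')(W) = Add(Add(Pow(W, 2), Pow(W, 2)), -10) = Add(Mul(2, Pow(W, 2)), -10) = Add(-10, Mul(2, Pow(W, 2))))
Add(Add(Function('V')(Function('h')(-3)), Mul(K, 15)), -34799) = Add(Add(Add(-10, Mul(2, Pow(-3, 2))), Mul(-97, 15)), -34799) = Add(Add(Add(-10, Mul(2, 9)), -1455), -34799) = Add(Add(Add(-10, 18), -1455), -34799) = Add(Add(8, -1455), -34799) = Add(-1447, -34799) = -36246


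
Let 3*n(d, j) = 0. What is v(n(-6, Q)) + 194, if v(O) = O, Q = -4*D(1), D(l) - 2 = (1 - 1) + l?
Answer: 194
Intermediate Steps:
D(l) = 2 + l (D(l) = 2 + ((1 - 1) + l) = 2 + (0 + l) = 2 + l)
Q = -12 (Q = -4*(2 + 1) = -4*3 = -12)
n(d, j) = 0 (n(d, j) = (⅓)*0 = 0)
v(n(-6, Q)) + 194 = 0 + 194 = 194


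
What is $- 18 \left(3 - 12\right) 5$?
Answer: $810$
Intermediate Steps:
$- 18 \left(3 - 12\right) 5 = \left(-18\right) \left(-9\right) 5 = 162 \cdot 5 = 810$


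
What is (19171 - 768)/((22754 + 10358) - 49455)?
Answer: -18403/16343 ≈ -1.1260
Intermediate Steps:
(19171 - 768)/((22754 + 10358) - 49455) = 18403/(33112 - 49455) = 18403/(-16343) = 18403*(-1/16343) = -18403/16343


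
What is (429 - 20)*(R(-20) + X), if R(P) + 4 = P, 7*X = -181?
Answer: -142741/7 ≈ -20392.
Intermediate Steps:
X = -181/7 (X = (⅐)*(-181) = -181/7 ≈ -25.857)
R(P) = -4 + P
(429 - 20)*(R(-20) + X) = (429 - 20)*((-4 - 20) - 181/7) = 409*(-24 - 181/7) = 409*(-349/7) = -142741/7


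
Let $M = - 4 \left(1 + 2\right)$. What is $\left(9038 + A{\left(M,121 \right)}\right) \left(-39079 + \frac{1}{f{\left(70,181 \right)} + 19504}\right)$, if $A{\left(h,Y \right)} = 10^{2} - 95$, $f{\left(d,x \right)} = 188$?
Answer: $- \frac{6958983380681}{19692} \approx -3.5339 \cdot 10^{8}$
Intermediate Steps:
$M = -12$ ($M = \left(-4\right) 3 = -12$)
$A{\left(h,Y \right)} = 5$ ($A{\left(h,Y \right)} = 100 - 95 = 5$)
$\left(9038 + A{\left(M,121 \right)}\right) \left(-39079 + \frac{1}{f{\left(70,181 \right)} + 19504}\right) = \left(9038 + 5\right) \left(-39079 + \frac{1}{188 + 19504}\right) = 9043 \left(-39079 + \frac{1}{19692}\right) = 9043 \left(- \frac{769543667}{19692}\right) = - \frac{6958983380681}{19692}$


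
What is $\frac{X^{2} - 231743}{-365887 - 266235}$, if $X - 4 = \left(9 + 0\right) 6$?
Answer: $\frac{228379}{632122} \approx 0.36129$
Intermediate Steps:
$X = 58$ ($X = 4 + \left(9 + 0\right) 6 = 4 + 9 \cdot 6 = 4 + 54 = 58$)
$\frac{X^{2} - 231743}{-365887 - 266235} = \frac{58^{2} - 231743}{-365887 - 266235} = \frac{3364 - 231743}{-365887 - 266235} = - \frac{228379}{-365887 - 266235} = - \frac{228379}{-632122} = \left(-228379\right) \left(- \frac{1}{632122}\right) = \frac{228379}{632122}$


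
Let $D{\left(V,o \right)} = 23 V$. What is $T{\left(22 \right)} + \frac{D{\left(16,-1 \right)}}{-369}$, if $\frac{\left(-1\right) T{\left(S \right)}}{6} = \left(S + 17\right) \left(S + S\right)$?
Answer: $- \frac{3799592}{369} \approx -10297.0$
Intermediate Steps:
$T{\left(S \right)} = - 12 S \left(17 + S\right)$ ($T{\left(S \right)} = - 6 \left(S + 17\right) \left(S + S\right) = - 6 \left(17 + S\right) 2 S = - 6 \cdot 2 S \left(17 + S\right) = - 12 S \left(17 + S\right)$)
$T{\left(22 \right)} + \frac{D{\left(16,-1 \right)}}{-369} = \left(-12\right) 22 \left(17 + 22\right) + \frac{23 \cdot 16}{-369} = \left(-12\right) 22 \cdot 39 + 368 \left(- \frac{1}{369}\right) = -10296 - \frac{368}{369} = - \frac{3799592}{369}$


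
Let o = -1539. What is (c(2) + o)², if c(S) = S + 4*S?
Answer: 2337841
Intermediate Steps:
c(S) = 5*S
(c(2) + o)² = (5*2 - 1539)² = (10 - 1539)² = (-1529)² = 2337841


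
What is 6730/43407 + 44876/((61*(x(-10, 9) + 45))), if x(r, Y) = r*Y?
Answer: -214384298/13239135 ≈ -16.193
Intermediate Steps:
x(r, Y) = Y*r
6730/43407 + 44876/((61*(x(-10, 9) + 45))) = 6730/43407 + 44876/((61*(9*(-10) + 45))) = 6730*(1/43407) + 44876/((61*(-90 + 45))) = 6730/43407 + 44876/((61*(-45))) = 6730/43407 + 44876/(-2745) = 6730/43407 + 44876*(-1/2745) = 6730/43407 - 44876/2745 = -214384298/13239135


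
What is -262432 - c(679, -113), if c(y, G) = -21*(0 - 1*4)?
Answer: -262516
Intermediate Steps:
c(y, G) = 84 (c(y, G) = -21*(0 - 4) = -21*(-4) = 84)
-262432 - c(679, -113) = -262432 - 1*84 = -262432 - 84 = -262516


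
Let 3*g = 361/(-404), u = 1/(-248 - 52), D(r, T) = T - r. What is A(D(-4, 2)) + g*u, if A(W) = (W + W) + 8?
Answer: 7272361/363600 ≈ 20.001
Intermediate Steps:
u = -1/300 (u = 1/(-300) = -1/300 ≈ -0.0033333)
A(W) = 8 + 2*W (A(W) = 2*W + 8 = 8 + 2*W)
g = -361/1212 (g = (361/(-404))/3 = (361*(-1/404))/3 = (⅓)*(-361/404) = -361/1212 ≈ -0.29785)
A(D(-4, 2)) + g*u = (8 + 2*(2 - 1*(-4))) - 361/1212*(-1/300) = (8 + 2*(2 + 4)) + 361/363600 = (8 + 2*6) + 361/363600 = (8 + 12) + 361/363600 = 20 + 361/363600 = 7272361/363600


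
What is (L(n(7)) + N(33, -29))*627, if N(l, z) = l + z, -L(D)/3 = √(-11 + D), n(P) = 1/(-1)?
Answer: 2508 - 3762*I*√3 ≈ 2508.0 - 6516.0*I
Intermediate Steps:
n(P) = -1
L(D) = -3*√(-11 + D)
(L(n(7)) + N(33, -29))*627 = (-3*√(-11 - 1) + (33 - 29))*627 = (-6*I*√3 + 4)*627 = (4 - 6*I*√3)*627 = 2508 - 3762*I*√3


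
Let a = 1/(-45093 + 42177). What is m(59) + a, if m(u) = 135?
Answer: 393659/2916 ≈ 135.00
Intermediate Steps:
a = -1/2916 (a = 1/(-2916) = -1/2916 ≈ -0.00034294)
m(59) + a = 135 - 1/2916 = 393659/2916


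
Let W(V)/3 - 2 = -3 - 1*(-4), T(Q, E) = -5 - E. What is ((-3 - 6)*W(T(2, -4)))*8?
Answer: -648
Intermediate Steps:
W(V) = 9 (W(V) = 6 + 3*(-3 - 1*(-4)) = 6 + 3*(-3 + 4) = 6 + 3*1 = 6 + 3 = 9)
((-3 - 6)*W(T(2, -4)))*8 = ((-3 - 6)*9)*8 = -9*9*8 = -81*8 = -648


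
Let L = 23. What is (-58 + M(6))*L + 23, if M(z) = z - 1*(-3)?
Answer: -1104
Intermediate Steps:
M(z) = 3 + z (M(z) = z + 3 = 3 + z)
(-58 + M(6))*L + 23 = (-58 + (3 + 6))*23 + 23 = (-58 + 9)*23 + 23 = -49*23 + 23 = -1127 + 23 = -1104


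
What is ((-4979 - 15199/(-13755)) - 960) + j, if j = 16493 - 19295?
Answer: -120217256/13755 ≈ -8739.9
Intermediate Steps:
j = -2802
((-4979 - 15199/(-13755)) - 960) + j = ((-4979 - 15199/(-13755)) - 960) - 2802 = ((-4979 - 15199*(-1/13755)) - 960) - 2802 = ((-4979 + 15199/13755) - 960) - 2802 = (-68470946/13755 - 960) - 2802 = -81675746/13755 - 2802 = -120217256/13755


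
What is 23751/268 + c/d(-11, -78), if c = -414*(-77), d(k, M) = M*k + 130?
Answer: 8002323/66196 ≈ 120.89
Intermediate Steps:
d(k, M) = 130 + M*k
c = 31878
23751/268 + c/d(-11, -78) = 23751/268 + 31878/(130 - 78*(-11)) = 23751*(1/268) + 31878/(130 + 858) = 23751/268 + 31878/988 = 23751/268 + 31878*(1/988) = 23751/268 + 15939/494 = 8002323/66196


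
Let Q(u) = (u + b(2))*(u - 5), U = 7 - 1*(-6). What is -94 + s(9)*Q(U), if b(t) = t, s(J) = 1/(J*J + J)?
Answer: -278/3 ≈ -92.667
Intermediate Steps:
s(J) = 1/(J + J²) (s(J) = 1/(J² + J) = 1/(J + J²))
U = 13 (U = 7 + 6 = 13)
Q(u) = (-5 + u)*(2 + u) (Q(u) = (u + 2)*(u - 5) = (2 + u)*(-5 + u) = (-5 + u)*(2 + u))
-94 + s(9)*Q(U) = -94 + (1/(9*(1 + 9)))*(-10 + 13² - 3*13) = -94 + ((⅑)/10)*(-10 + 169 - 39) = -94 + ((⅑)*(⅒))*120 = -94 + (1/90)*120 = -94 + 4/3 = -278/3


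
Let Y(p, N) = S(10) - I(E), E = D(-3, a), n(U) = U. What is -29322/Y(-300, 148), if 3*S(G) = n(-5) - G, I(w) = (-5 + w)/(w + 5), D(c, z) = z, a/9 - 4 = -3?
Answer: 205254/37 ≈ 5547.4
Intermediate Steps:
a = 9 (a = 36 + 9*(-3) = 36 - 27 = 9)
E = 9
I(w) = (-5 + w)/(5 + w)
S(G) = -5/3 - G/3 (S(G) = (-5 - G)/3 = -5/3 - G/3)
Y(p, N) = -37/7 (Y(p, N) = (-5/3 - ⅓*10) - (-5 + 9)/(5 + 9) = (-5/3 - 10/3) - 4/14 = -5 - 4/14 = -5 - 1*2/7 = -5 - 2/7 = -37/7)
-29322/Y(-300, 148) = -29322/(-37/7) = -29322*(-7/37) = 205254/37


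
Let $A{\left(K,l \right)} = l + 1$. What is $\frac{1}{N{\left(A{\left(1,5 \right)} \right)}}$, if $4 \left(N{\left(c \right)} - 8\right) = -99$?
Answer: $- \frac{4}{67} \approx -0.059702$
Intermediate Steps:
$A{\left(K,l \right)} = 1 + l$
$N{\left(c \right)} = - \frac{67}{4}$ ($N{\left(c \right)} = 8 + \frac{1}{4} \left(-99\right) = 8 - \frac{99}{4} = - \frac{67}{4}$)
$\frac{1}{N{\left(A{\left(1,5 \right)} \right)}} = \frac{1}{- \frac{67}{4}} = - \frac{4}{67}$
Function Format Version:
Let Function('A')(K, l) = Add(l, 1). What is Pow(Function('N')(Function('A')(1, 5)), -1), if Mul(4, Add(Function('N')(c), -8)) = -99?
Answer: Rational(-4, 67) ≈ -0.059702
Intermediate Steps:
Function('A')(K, l) = Add(1, l)
Function('N')(c) = Rational(-67, 4) (Function('N')(c) = Add(8, Mul(Rational(1, 4), -99)) = Add(8, Rational(-99, 4)) = Rational(-67, 4))
Pow(Function('N')(Function('A')(1, 5)), -1) = Pow(Rational(-67, 4), -1) = Rational(-4, 67)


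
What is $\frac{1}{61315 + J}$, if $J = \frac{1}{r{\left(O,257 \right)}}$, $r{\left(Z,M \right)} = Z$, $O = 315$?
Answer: $\frac{315}{19314226} \approx 1.6309 \cdot 10^{-5}$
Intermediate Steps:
$J = \frac{1}{315} \approx 0.0031746$
$\frac{1}{61315 + J} = \frac{1}{61315 + \frac{1}{315}} = \frac{1}{\frac{19314226}{315}} = \frac{315}{19314226}$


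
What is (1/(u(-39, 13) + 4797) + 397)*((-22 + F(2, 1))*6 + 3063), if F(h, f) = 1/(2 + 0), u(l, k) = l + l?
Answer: 1832228232/1573 ≈ 1.1648e+6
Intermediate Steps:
u(l, k) = 2*l
F(h, f) = ½ (F(h, f) = 1/2 = ½)
(1/(u(-39, 13) + 4797) + 397)*((-22 + F(2, 1))*6 + 3063) = (1/(2*(-39) + 4797) + 397)*((-22 + ½)*6 + 3063) = (1/(-78 + 4797) + 397)*(-43/2*6 + 3063) = (1/4719 + 397)*(-129 + 3063) = (1/4719 + 397)*2934 = (1873444/4719)*2934 = 1832228232/1573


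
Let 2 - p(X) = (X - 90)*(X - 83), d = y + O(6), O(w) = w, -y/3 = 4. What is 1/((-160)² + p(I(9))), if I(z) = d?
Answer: 1/17058 ≈ 5.8623e-5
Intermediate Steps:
y = -12 (y = -3*4 = -12)
d = -6 (d = -12 + 6 = -6)
I(z) = -6
p(X) = 2 - (-90 + X)*(-83 + X) (p(X) = 2 - (X - 90)*(X - 83) = 2 - (-90 + X)*(-83 + X))
1/((-160)² + p(I(9))) = 1/((-160)² + (-7468 - 1*(-6)² + 173*(-6))) = 1/(25600 + (-7468 - 1*36 - 1038)) = 1/(25600 + (-7468 - 36 - 1038)) = 1/(25600 - 8542) = 1/17058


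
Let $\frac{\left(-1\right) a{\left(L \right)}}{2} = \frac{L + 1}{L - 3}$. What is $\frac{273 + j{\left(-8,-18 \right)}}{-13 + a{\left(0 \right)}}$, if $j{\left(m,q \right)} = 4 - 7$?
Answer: $- \frac{810}{37} \approx -21.892$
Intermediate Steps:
$j{\left(m,q \right)} = -3$
$a{\left(L \right)} = - \frac{2 \left(1 + L\right)}{-3 + L}$ ($a{\left(L \right)} = - 2 \frac{L + 1}{L - 3} = - 2 \frac{1 + L}{-3 + L} = - \frac{2 \left(1 + L\right)}{-3 + L}$)
$\frac{273 + j{\left(-8,-18 \right)}}{-13 + a{\left(0 \right)}} = \frac{273 - 3}{-13 + \frac{2 \left(-1 - 0\right)}{-3 + 0}} = \frac{270}{-13 + \frac{2 \left(-1 + 0\right)}{-3}} = \frac{270}{-13 + 2 \left(- \frac{1}{3}\right) \left(-1\right)} = \frac{270}{-13 + \frac{2}{3}} = \frac{270}{- \frac{37}{3}} = 270 \left(- \frac{3}{37}\right) = - \frac{810}{37}$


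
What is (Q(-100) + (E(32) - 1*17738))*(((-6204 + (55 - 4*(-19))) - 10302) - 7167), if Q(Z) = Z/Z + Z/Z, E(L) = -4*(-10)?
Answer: 416599232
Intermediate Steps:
E(L) = 40
Q(Z) = 2 (Q(Z) = 1 + 1 = 2)
(Q(-100) + (E(32) - 1*17738))*(((-6204 + (55 - 4*(-19))) - 10302) - 7167) = (2 + (40 - 1*17738))*(((-6204 + (55 - 4*(-19))) - 10302) - 7167) = (2 + (40 - 17738))*(((-6204 + (55 + 76)) - 10302) - 7167) = (2 - 17698)*(((-6204 + 131) - 10302) - 7167) = -17696*((-6073 - 10302) - 7167) = -17696*(-16375 - 7167) = -17696*(-23542) = 416599232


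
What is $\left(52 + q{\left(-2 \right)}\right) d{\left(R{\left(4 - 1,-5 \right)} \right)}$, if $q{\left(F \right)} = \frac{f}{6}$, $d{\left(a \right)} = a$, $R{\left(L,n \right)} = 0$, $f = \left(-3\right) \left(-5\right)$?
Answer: $0$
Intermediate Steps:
$f = 15$
$q{\left(F \right)} = \frac{5}{2}$ ($q{\left(F \right)} = \frac{15}{6} = 15 \cdot \frac{1}{6} = \frac{5}{2}$)
$\left(52 + q{\left(-2 \right)}\right) d{\left(R{\left(4 - 1,-5 \right)} \right)} = \left(52 + \frac{5}{2}\right) 0 = \frac{109}{2} \cdot 0 = 0$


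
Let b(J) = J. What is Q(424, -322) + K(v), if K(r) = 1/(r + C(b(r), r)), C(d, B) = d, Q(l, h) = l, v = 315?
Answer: 267121/630 ≈ 424.00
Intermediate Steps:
K(r) = 1/(2*r) (K(r) = 1/(r + r) = 1/(2*r))
Q(424, -322) + K(v) = 424 + (½)/315 = 424 + (½)*(1/315) = 424 + 1/630 = 267121/630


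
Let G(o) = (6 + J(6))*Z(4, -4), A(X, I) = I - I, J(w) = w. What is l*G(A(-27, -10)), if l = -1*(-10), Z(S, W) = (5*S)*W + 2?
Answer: -9360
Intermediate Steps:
Z(S, W) = 2 + 5*S*W (Z(S, W) = 5*S*W + 2 = 2 + 5*S*W)
A(X, I) = 0
G(o) = -936 (G(o) = (6 + 6)*(2 + 5*4*(-4)) = 12*(2 - 80) = 12*(-78) = -936)
l = 10
l*G(A(-27, -10)) = 10*(-936) = -9360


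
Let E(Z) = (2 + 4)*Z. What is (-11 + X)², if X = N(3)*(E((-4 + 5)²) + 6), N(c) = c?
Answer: 625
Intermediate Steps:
E(Z) = 6*Z
X = 36 (X = 3*(6*(-4 + 5)² + 6) = 3*(6*1² + 6) = 3*(6*1 + 6) = 3*(6 + 6) = 3*12 = 36)
(-11 + X)² = (-11 + 36)² = 25² = 625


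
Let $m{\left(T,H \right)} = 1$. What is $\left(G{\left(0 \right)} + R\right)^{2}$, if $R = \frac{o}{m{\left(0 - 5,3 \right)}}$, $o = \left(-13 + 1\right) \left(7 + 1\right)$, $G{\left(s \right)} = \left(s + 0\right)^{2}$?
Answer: $9216$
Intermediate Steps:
$G{\left(s \right)} = s^{2}$
$o = -96$ ($o = \left(-12\right) 8 = -96$)
$R = -96$ ($R = - \frac{96}{1} = \left(-96\right) 1 = -96$)
$\left(G{\left(0 \right)} + R\right)^{2} = \left(0^{2} - 96\right)^{2} = \left(0 - 96\right)^{2} = \left(-96\right)^{2} = 9216$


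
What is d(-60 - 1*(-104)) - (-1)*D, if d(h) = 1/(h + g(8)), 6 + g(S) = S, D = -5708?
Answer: -262567/46 ≈ -5708.0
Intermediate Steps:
g(S) = -6 + S
d(h) = 1/(2 + h) (d(h) = 1/(h + (-6 + 8)) = 1/(h + 2) = 1/(2 + h))
d(-60 - 1*(-104)) - (-1)*D = 1/(2 + (-60 - 1*(-104))) - (-1)*(-5708) = 1/(2 + (-60 + 104)) - 1*5708 = 1/(2 + 44) - 5708 = 1/46 - 5708 = -262567/46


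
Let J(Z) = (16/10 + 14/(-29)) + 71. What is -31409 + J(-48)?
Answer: -4543848/145 ≈ -31337.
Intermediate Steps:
J(Z) = 10457/145 (J(Z) = (16*(⅒) + 14*(-1/29)) + 71 = (8/5 - 14/29) + 71 = 162/145 + 71 = 10457/145)
-31409 + J(-48) = -31409 + 10457/145 = -4543848/145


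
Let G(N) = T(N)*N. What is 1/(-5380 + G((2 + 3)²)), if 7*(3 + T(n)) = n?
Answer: -7/37560 ≈ -0.00018637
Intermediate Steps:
T(n) = -3 + n/7
G(N) = N*(-3 + N/7) (G(N) = (-3 + N/7)*N = N*(-3 + N/7))
1/(-5380 + G((2 + 3)²)) = 1/(-5380 + (2 + 3)²*(-21 + (2 + 3)²)/7) = 1/(-5380 + (⅐)*5²*(-21 + 5²)) = 1/(-5380 + (⅐)*25*(-21 + 25)) = 1/(-5380 + (⅐)*25*4) = 1/(-5380 + 100/7) = 1/(-37560/7) = -7/37560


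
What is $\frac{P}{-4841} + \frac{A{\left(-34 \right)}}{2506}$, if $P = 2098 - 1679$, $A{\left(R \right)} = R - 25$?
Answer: $- \frac{1335633}{12131546} \approx -0.1101$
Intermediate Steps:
$A{\left(R \right)} = -25 + R$
$P = 419$
$\frac{P}{-4841} + \frac{A{\left(-34 \right)}}{2506} = \frac{419}{-4841} + \frac{-25 - 34}{2506} = 419 \left(- \frac{1}{4841}\right) - \frac{59}{2506} = - \frac{419}{4841} - \frac{59}{2506} = - \frac{1335633}{12131546}$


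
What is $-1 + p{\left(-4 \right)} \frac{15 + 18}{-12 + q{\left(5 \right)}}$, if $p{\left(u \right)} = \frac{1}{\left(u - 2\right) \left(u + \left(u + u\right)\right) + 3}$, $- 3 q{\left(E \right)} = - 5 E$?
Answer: $- \frac{28}{25} \approx -1.12$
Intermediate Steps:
$q{\left(E \right)} = \frac{5 E}{3}$ ($q{\left(E \right)} = - \frac{\left(-5\right) E}{3} = \frac{5 E}{3}$)
$p{\left(u \right)} = \frac{1}{3 + 3 u \left(-2 + u\right)}$ ($p{\left(u \right)} = \frac{1}{\left(-2 + u\right) \left(u + 2 u\right) + 3} = \frac{1}{\left(-2 + u\right) 3 u + 3} = \frac{1}{3 u \left(-2 + u\right) + 3} = \frac{1}{3 + 3 u \left(-2 + u\right)}$)
$-1 + p{\left(-4 \right)} \frac{15 + 18}{-12 + q{\left(5 \right)}} = -1 + \frac{1}{3 \left(1 + \left(-4\right)^{2} - -8\right)} \frac{15 + 18}{-12 + \frac{5}{3} \cdot 5} = -1 + \frac{1}{3 \left(1 + 16 + 8\right)} \frac{33}{-12 + \frac{25}{3}} = -1 + \frac{1}{3 \cdot 25} \frac{33}{- \frac{11}{3}} = -1 + \frac{1}{3} \cdot \frac{1}{25} \cdot 33 \left(- \frac{3}{11}\right) = -1 + \frac{1}{75} \left(-9\right) = -1 - \frac{3}{25} = - \frac{28}{25}$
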